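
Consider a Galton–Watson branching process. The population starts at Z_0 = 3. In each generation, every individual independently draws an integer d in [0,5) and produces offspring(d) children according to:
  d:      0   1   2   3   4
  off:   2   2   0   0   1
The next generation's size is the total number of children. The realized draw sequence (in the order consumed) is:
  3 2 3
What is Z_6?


gen 0: Z_0=3, draws=[3, 2, 3], offspring=[0, 0, 0], Z_1=0
gen 1: Z_1=0, draws=[], offspring=[], Z_2=0
gen 2: Z_2=0, draws=[], offspring=[], Z_3=0
gen 3: Z_3=0, draws=[], offspring=[], Z_4=0
gen 4: Z_4=0, draws=[], offspring=[], Z_5=0
gen 5: Z_5=0, draws=[], offspring=[], Z_6=0

0


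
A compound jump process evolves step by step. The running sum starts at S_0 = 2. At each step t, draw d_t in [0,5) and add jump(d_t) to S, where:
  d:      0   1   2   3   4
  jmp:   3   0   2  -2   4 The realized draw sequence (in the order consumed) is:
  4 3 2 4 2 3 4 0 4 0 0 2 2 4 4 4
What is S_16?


t=0: S=2, d=4, jump=4, S_1=6
t=1: S=6, d=3, jump=-2, S_2=4
t=2: S=4, d=2, jump=2, S_3=6
t=3: S=6, d=4, jump=4, S_4=10
t=4: S=10, d=2, jump=2, S_5=12
t=5: S=12, d=3, jump=-2, S_6=10
t=6: S=10, d=4, jump=4, S_7=14
t=7: S=14, d=0, jump=3, S_8=17
t=8: S=17, d=4, jump=4, S_9=21
t=9: S=21, d=0, jump=3, S_10=24
t=10: S=24, d=0, jump=3, S_11=27
t=11: S=27, d=2, jump=2, S_12=29
t=12: S=29, d=2, jump=2, S_13=31
t=13: S=31, d=4, jump=4, S_14=35
t=14: S=35, d=4, jump=4, S_15=39
t=15: S=39, d=4, jump=4, S_16=43

43


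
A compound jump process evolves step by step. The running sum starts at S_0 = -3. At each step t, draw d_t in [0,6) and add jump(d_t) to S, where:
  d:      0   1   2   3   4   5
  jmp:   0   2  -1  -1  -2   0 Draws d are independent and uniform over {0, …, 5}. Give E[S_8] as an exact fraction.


Outcome values over d=0..5: [0, 2, -1, -1, -2, 0]
Σy = -2, Σy² = 10, M = 6
μ = -2/6 = -1/3,  σ² = 10/6 − (-1/3)² = 14/9
E[S_8] = -3 + 8·(-1/3) = -17/3

-17/3


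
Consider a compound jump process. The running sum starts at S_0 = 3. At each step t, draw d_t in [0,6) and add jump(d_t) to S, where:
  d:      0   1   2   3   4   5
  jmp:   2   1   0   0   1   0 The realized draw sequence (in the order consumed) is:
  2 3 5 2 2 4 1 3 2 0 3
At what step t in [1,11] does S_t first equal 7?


10

t=0: S=3, d=2, jump=0, S_1=3
t=1: S=3, d=3, jump=0, S_2=3
t=2: S=3, d=5, jump=0, S_3=3
t=3: S=3, d=2, jump=0, S_4=3
t=4: S=3, d=2, jump=0, S_5=3
t=5: S=3, d=4, jump=1, S_6=4
t=6: S=4, d=1, jump=1, S_7=5
t=7: S=5, d=3, jump=0, S_8=5
t=8: S=5, d=2, jump=0, S_9=5
t=9: S=5, d=0, jump=2, S_10=7
t=10: S=7, d=3, jump=0, S_11=7


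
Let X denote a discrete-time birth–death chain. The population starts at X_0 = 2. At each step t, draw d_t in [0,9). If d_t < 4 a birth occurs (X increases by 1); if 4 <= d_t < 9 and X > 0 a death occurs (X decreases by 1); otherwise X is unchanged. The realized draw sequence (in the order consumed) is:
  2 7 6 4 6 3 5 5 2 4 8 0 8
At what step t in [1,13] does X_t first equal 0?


t=0: X=2, d=2 → birth, X_1=3
t=1: X=3, d=7 → death, X_2=2
t=2: X=2, d=6 → death, X_3=1
t=3: X=1, d=4 → death, X_4=0
t=4: X=0, d=6 → hold, X_5=0
t=5: X=0, d=3 → birth, X_6=1
t=6: X=1, d=5 → death, X_7=0
t=7: X=0, d=5 → hold, X_8=0
t=8: X=0, d=2 → birth, X_9=1
t=9: X=1, d=4 → death, X_10=0
t=10: X=0, d=8 → hold, X_11=0
t=11: X=0, d=0 → birth, X_12=1
t=12: X=1, d=8 → death, X_13=0

4


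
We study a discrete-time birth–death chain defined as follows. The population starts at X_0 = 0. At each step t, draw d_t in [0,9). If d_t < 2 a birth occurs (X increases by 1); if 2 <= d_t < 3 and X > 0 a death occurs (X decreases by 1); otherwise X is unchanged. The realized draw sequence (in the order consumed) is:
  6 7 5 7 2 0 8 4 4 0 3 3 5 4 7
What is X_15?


t=0: X=0, d=6 → hold, X_1=0
t=1: X=0, d=7 → hold, X_2=0
t=2: X=0, d=5 → hold, X_3=0
t=3: X=0, d=7 → hold, X_4=0
t=4: X=0, d=2 → hold, X_5=0
t=5: X=0, d=0 → birth, X_6=1
t=6: X=1, d=8 → hold, X_7=1
t=7: X=1, d=4 → hold, X_8=1
t=8: X=1, d=4 → hold, X_9=1
t=9: X=1, d=0 → birth, X_10=2
t=10: X=2, d=3 → hold, X_11=2
t=11: X=2, d=3 → hold, X_12=2
t=12: X=2, d=5 → hold, X_13=2
t=13: X=2, d=4 → hold, X_14=2
t=14: X=2, d=7 → hold, X_15=2

2


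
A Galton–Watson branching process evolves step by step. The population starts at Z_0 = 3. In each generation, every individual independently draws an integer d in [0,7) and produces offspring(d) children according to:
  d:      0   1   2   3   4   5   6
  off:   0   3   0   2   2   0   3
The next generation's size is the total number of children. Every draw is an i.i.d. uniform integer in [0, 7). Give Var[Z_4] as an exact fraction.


Outcome values over d=0..6: [0, 3, 0, 2, 2, 0, 3]
Σy = 10, Σy² = 26, M = 7
μ = 10/7 = 10/7,  σ² = 26/7 − (10/7)² = 82/49
V_0 = 0, E_0 = 3
V_1 = 82/49·E_0 + (10/7)²·V_0 = 246/49;  E_1 = 30/7
V_2 = 82/49·E_1 + (10/7)²·V_1 = 41820/2401;  E_2 = 300/49
V_3 = 82/49·E_2 + (10/7)²·V_2 = 5387400/117649;  E_3 = 3000/343
V_4 = 82/49·E_3 + (10/7)²·V_3 = 623118000/5764801;  E_4 = 30000/2401

623118000/5764801


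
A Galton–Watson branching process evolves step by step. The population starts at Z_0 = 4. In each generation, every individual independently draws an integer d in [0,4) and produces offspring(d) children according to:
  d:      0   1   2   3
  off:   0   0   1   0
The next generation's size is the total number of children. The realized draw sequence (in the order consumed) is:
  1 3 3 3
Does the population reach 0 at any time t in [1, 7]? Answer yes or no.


gen 0: Z_0=4, draws=[1, 3, 3, 3], offspring=[0, 0, 0, 0], Z_1=0
gen 1: Z_1=0, draws=[], offspring=[], Z_2=0
gen 2: Z_2=0, draws=[], offspring=[], Z_3=0
gen 3: Z_3=0, draws=[], offspring=[], Z_4=0
gen 4: Z_4=0, draws=[], offspring=[], Z_5=0
gen 5: Z_5=0, draws=[], offspring=[], Z_6=0
gen 6: Z_6=0, draws=[], offspring=[], Z_7=0

yes


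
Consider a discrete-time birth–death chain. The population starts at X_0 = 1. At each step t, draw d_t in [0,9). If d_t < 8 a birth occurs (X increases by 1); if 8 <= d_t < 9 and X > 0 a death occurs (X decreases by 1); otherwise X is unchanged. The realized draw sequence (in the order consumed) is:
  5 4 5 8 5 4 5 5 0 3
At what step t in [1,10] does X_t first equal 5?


6

t=0: X=1, d=5 → birth, X_1=2
t=1: X=2, d=4 → birth, X_2=3
t=2: X=3, d=5 → birth, X_3=4
t=3: X=4, d=8 → death, X_4=3
t=4: X=3, d=5 → birth, X_5=4
t=5: X=4, d=4 → birth, X_6=5
t=6: X=5, d=5 → birth, X_7=6
t=7: X=6, d=5 → birth, X_8=7
t=8: X=7, d=0 → birth, X_9=8
t=9: X=8, d=3 → birth, X_10=9


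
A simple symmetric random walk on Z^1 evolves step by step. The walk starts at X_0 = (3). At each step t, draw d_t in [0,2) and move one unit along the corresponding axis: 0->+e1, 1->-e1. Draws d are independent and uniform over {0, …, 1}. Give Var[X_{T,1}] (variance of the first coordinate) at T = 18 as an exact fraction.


18

Outcome values over d=0..1: [1, -1]
Σy = 0, Σy² = 2, M = 2
μ = 0/2 = 0,  σ² = 2/2 − (0)² = 1
Independent increments: Var[X_18] = 18·σ² = 18·(1) = 18


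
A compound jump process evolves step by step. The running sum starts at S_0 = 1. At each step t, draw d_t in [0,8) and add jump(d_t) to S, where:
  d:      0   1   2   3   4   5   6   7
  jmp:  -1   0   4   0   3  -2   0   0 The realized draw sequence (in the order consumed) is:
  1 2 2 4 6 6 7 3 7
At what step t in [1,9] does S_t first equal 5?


2

t=0: S=1, d=1, jump=0, S_1=1
t=1: S=1, d=2, jump=4, S_2=5
t=2: S=5, d=2, jump=4, S_3=9
t=3: S=9, d=4, jump=3, S_4=12
t=4: S=12, d=6, jump=0, S_5=12
t=5: S=12, d=6, jump=0, S_6=12
t=6: S=12, d=7, jump=0, S_7=12
t=7: S=12, d=3, jump=0, S_8=12
t=8: S=12, d=7, jump=0, S_9=12


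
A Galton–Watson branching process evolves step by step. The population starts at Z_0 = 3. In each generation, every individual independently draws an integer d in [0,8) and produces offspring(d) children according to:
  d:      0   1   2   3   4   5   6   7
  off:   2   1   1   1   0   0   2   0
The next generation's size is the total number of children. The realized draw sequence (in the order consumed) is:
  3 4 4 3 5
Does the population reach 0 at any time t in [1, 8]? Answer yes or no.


gen 0: Z_0=3, draws=[3, 4, 4], offspring=[1, 0, 0], Z_1=1
gen 1: Z_1=1, draws=[3], offspring=[1], Z_2=1
gen 2: Z_2=1, draws=[5], offspring=[0], Z_3=0
gen 3: Z_3=0, draws=[], offspring=[], Z_4=0
gen 4: Z_4=0, draws=[], offspring=[], Z_5=0
gen 5: Z_5=0, draws=[], offspring=[], Z_6=0
gen 6: Z_6=0, draws=[], offspring=[], Z_7=0
gen 7: Z_7=0, draws=[], offspring=[], Z_8=0

yes


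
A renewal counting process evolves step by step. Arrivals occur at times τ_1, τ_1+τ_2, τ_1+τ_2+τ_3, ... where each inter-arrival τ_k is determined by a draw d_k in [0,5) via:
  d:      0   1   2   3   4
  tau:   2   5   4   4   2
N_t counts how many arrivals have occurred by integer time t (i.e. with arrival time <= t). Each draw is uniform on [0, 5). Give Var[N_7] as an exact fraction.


5256/15625

Inter-arrival values over d=0..4: [2, 5, 4, 4, 2]
Each d has probability 1/5, so the pmf of τ is: f(2) = 2/5, f(4) = 2/5, f(5) = 1/5
Let p_n(j) = P(N_n = j), with p_0 = [1]. Condition on τ_1: p_n(0) = P(τ > n), and for j >= 1, p_n(j) = Σ_{k<=n} f(k)·p_{n−k}(j−1)
p_1 = [1]  (j = 0)
p_2 = [3/5, 2/5]  (j = 0..1)
p_3 = [3/5, 2/5]  (j = 0..1)
p_4 = [1/5, 16/25, 4/25]  (j = 0..2)
p_5 = [0, 21/25, 4/25]  (j = 0..2)
p_6 = [0, 13/25, 52/125, 8/125]  (j = 0..3)
p_7 = [0, 9/25, 72/125, 8/125]  (j = 0..3)
E[N_7] = Σ j·p_7(j) = 213/125;  E[N_7²] = Σ j²·p_7(j) = 81/25
Var[N_7] = 81/25 − (213/125)² = 5256/15625


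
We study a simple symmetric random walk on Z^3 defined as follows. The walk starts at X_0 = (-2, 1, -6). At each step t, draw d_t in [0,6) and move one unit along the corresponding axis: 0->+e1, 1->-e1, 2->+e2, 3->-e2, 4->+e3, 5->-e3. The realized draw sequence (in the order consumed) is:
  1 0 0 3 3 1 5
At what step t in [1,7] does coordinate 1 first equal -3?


t=0: X=(-2, 1, -6), d=1 → -e1, X_1=(-3, 1, -6)
t=1: X=(-3, 1, -6), d=0 → +e1, X_2=(-2, 1, -6)
t=2: X=(-2, 1, -6), d=0 → +e1, X_3=(-1, 1, -6)
t=3: X=(-1, 1, -6), d=3 → -e2, X_4=(-1, 0, -6)
t=4: X=(-1, 0, -6), d=3 → -e2, X_5=(-1, -1, -6)
t=5: X=(-1, -1, -6), d=1 → -e1, X_6=(-2, -1, -6)
t=6: X=(-2, -1, -6), d=5 → -e3, X_7=(-2, -1, -7)

1


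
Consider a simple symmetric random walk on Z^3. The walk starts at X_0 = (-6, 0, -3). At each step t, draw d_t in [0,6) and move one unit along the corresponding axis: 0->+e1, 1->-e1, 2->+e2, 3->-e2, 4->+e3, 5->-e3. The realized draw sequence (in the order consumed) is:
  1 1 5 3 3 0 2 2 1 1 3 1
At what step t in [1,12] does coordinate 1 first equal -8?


2

t=0: X=(-6, 0, -3), d=1 → -e1, X_1=(-7, 0, -3)
t=1: X=(-7, 0, -3), d=1 → -e1, X_2=(-8, 0, -3)
t=2: X=(-8, 0, -3), d=5 → -e3, X_3=(-8, 0, -4)
t=3: X=(-8, 0, -4), d=3 → -e2, X_4=(-8, -1, -4)
t=4: X=(-8, -1, -4), d=3 → -e2, X_5=(-8, -2, -4)
t=5: X=(-8, -2, -4), d=0 → +e1, X_6=(-7, -2, -4)
t=6: X=(-7, -2, -4), d=2 → +e2, X_7=(-7, -1, -4)
t=7: X=(-7, -1, -4), d=2 → +e2, X_8=(-7, 0, -4)
t=8: X=(-7, 0, -4), d=1 → -e1, X_9=(-8, 0, -4)
t=9: X=(-8, 0, -4), d=1 → -e1, X_10=(-9, 0, -4)
t=10: X=(-9, 0, -4), d=3 → -e2, X_11=(-9, -1, -4)
t=11: X=(-9, -1, -4), d=1 → -e1, X_12=(-10, -1, -4)


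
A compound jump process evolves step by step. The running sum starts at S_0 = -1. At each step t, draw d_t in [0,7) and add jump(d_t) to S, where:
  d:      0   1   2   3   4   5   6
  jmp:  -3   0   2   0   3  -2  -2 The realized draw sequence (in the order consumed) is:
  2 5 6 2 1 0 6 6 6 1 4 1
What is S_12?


-7

t=0: S=-1, d=2, jump=2, S_1=1
t=1: S=1, d=5, jump=-2, S_2=-1
t=2: S=-1, d=6, jump=-2, S_3=-3
t=3: S=-3, d=2, jump=2, S_4=-1
t=4: S=-1, d=1, jump=0, S_5=-1
t=5: S=-1, d=0, jump=-3, S_6=-4
t=6: S=-4, d=6, jump=-2, S_7=-6
t=7: S=-6, d=6, jump=-2, S_8=-8
t=8: S=-8, d=6, jump=-2, S_9=-10
t=9: S=-10, d=1, jump=0, S_10=-10
t=10: S=-10, d=4, jump=3, S_11=-7
t=11: S=-7, d=1, jump=0, S_12=-7


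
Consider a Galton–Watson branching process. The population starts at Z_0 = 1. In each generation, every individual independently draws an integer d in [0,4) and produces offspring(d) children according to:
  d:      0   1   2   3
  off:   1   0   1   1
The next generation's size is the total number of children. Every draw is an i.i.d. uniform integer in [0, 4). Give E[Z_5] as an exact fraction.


243/1024

Outcome values over d=0..3: [1, 0, 1, 1]
Σy = 3, Σy² = 3, M = 4
μ = 3/4 = 3/4,  σ² = 3/4 − (3/4)² = 3/16
E[Z_0] = 1
E[Z_1] = 3/4·E[Z_0] = 3/4
E[Z_2] = 3/4·E[Z_1] = 9/16
E[Z_3] = 3/4·E[Z_2] = 27/64
E[Z_4] = 3/4·E[Z_3] = 81/256
E[Z_5] = 3/4·E[Z_4] = 243/1024


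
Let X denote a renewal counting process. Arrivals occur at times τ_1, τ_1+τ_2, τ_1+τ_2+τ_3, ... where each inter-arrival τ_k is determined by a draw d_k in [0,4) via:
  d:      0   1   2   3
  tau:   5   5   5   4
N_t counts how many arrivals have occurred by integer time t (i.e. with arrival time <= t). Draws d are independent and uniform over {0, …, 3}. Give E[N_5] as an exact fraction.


Inter-arrival values over d=0..3: [5, 5, 5, 4]
Each d has probability 1/4, so the pmf of τ is: f(4) = 1/4, f(5) = 3/4
Renewal equation for m(n) = E[N_n]: condition on τ_1 = k (if k <= n, one arrival plus a fresh copy on the remaining n−k steps): m(n) = F(n) + Σ_{k<=n} f(k)·m(n−k), where F(n) = P(τ <= n) and m(0) = 0
m(1) = F(1) = 0
m(2) = F(2) = 0
m(3) = F(3) = 0
m(4) = F(4) = 1/4
m(5) = F(5) = 1
E[N_5] = m(5) = 1

1


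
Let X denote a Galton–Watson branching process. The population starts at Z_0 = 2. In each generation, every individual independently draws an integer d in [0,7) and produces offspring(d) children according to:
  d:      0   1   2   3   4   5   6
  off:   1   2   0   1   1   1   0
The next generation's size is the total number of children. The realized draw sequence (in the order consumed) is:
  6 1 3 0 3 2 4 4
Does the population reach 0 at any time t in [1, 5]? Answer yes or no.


no

gen 0: Z_0=2, draws=[6, 1], offspring=[0, 2], Z_1=2
gen 1: Z_1=2, draws=[3, 0], offspring=[1, 1], Z_2=2
gen 2: Z_2=2, draws=[3, 2], offspring=[1, 0], Z_3=1
gen 3: Z_3=1, draws=[4], offspring=[1], Z_4=1
gen 4: Z_4=1, draws=[4], offspring=[1], Z_5=1


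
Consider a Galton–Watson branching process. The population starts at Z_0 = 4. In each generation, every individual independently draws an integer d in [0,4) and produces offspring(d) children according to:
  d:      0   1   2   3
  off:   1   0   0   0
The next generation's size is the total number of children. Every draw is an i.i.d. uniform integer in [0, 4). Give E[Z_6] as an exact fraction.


Outcome values over d=0..3: [1, 0, 0, 0]
Σy = 1, Σy² = 1, M = 4
μ = 1/4 = 1/4,  σ² = 1/4 − (1/4)² = 3/16
E[Z_0] = 4
E[Z_1] = 1/4·E[Z_0] = 1
E[Z_2] = 1/4·E[Z_1] = 1/4
E[Z_3] = 1/4·E[Z_2] = 1/16
E[Z_4] = 1/4·E[Z_3] = 1/64
E[Z_5] = 1/4·E[Z_4] = 1/256
E[Z_6] = 1/4·E[Z_5] = 1/1024

1/1024


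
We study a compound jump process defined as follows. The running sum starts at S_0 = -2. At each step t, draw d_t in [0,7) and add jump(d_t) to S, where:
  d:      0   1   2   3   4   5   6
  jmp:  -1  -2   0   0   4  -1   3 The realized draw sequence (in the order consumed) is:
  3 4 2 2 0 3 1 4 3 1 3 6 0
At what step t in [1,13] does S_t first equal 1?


t=0: S=-2, d=3, jump=0, S_1=-2
t=1: S=-2, d=4, jump=4, S_2=2
t=2: S=2, d=2, jump=0, S_3=2
t=3: S=2, d=2, jump=0, S_4=2
t=4: S=2, d=0, jump=-1, S_5=1
t=5: S=1, d=3, jump=0, S_6=1
t=6: S=1, d=1, jump=-2, S_7=-1
t=7: S=-1, d=4, jump=4, S_8=3
t=8: S=3, d=3, jump=0, S_9=3
t=9: S=3, d=1, jump=-2, S_10=1
t=10: S=1, d=3, jump=0, S_11=1
t=11: S=1, d=6, jump=3, S_12=4
t=12: S=4, d=0, jump=-1, S_13=3

5


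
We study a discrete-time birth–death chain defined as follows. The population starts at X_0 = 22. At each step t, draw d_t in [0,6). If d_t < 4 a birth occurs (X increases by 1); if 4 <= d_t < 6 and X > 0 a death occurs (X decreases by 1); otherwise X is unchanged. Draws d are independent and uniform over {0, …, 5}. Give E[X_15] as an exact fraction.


X can drop by at most 1 per step and X_0 = 22 > T = 15, so X_t >= 22 − t >= 7 > 0 for every t <= 15: the floor at 0 (the 'and X > 0' condition) never binds. Hence X_15 = X_0 + Σ_{t<15} Y_t with i.i.d. increments Y_t = y(d_t) ∈ {+1, −1, 0}.
Outcome values over d=0..5: [1, 1, 1, 1, -1, -1]
Σy = 2, Σy² = 6, M = 6
μ = 2/6 = 1/3,  σ² = 6/6 − (1/3)² = 8/9
E[X_15] = 22 + 15·(1/3) = 27

27


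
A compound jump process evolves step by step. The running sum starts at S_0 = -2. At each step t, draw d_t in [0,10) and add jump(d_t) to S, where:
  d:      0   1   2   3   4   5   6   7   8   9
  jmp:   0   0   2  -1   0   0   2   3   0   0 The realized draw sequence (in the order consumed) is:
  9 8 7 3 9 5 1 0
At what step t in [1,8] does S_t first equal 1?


t=0: S=-2, d=9, jump=0, S_1=-2
t=1: S=-2, d=8, jump=0, S_2=-2
t=2: S=-2, d=7, jump=3, S_3=1
t=3: S=1, d=3, jump=-1, S_4=0
t=4: S=0, d=9, jump=0, S_5=0
t=5: S=0, d=5, jump=0, S_6=0
t=6: S=0, d=1, jump=0, S_7=0
t=7: S=0, d=0, jump=0, S_8=0

3


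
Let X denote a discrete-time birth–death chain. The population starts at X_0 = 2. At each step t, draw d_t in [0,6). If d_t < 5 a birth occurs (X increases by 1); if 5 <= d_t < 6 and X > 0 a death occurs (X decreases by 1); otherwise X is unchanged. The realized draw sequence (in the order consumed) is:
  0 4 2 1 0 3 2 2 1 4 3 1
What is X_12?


14

t=0: X=2, d=0 → birth, X_1=3
t=1: X=3, d=4 → birth, X_2=4
t=2: X=4, d=2 → birth, X_3=5
t=3: X=5, d=1 → birth, X_4=6
t=4: X=6, d=0 → birth, X_5=7
t=5: X=7, d=3 → birth, X_6=8
t=6: X=8, d=2 → birth, X_7=9
t=7: X=9, d=2 → birth, X_8=10
t=8: X=10, d=1 → birth, X_9=11
t=9: X=11, d=4 → birth, X_10=12
t=10: X=12, d=3 → birth, X_11=13
t=11: X=13, d=1 → birth, X_12=14


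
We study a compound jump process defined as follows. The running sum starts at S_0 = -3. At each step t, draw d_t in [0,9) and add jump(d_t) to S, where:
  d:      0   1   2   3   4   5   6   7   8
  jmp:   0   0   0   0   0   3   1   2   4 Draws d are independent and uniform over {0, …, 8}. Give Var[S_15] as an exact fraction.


Outcome values over d=0..8: [0, 0, 0, 0, 0, 3, 1, 2, 4]
Σy = 10, Σy² = 30, M = 9
μ = 10/9 = 10/9,  σ² = 30/9 − (10/9)² = 170/81
Independent increments: Var[S_15] = 15·σ² = 15·(170/81) = 850/27

850/27


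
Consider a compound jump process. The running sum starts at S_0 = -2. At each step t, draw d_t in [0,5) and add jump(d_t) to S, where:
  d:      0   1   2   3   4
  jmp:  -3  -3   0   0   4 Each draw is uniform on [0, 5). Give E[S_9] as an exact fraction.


-28/5

Outcome values over d=0..4: [-3, -3, 0, 0, 4]
Σy = -2, Σy² = 34, M = 5
μ = -2/5 = -2/5,  σ² = 34/5 − (-2/5)² = 166/25
E[S_9] = -2 + 9·(-2/5) = -28/5


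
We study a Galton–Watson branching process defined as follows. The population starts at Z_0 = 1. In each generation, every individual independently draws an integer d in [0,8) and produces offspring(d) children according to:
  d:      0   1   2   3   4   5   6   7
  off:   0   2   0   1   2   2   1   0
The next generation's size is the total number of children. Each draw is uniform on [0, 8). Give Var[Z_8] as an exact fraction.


Outcome values over d=0..7: [0, 2, 0, 1, 2, 2, 1, 0]
Σy = 8, Σy² = 14, M = 8
μ = 8/8 = 1,  σ² = 14/8 − (1)² = 3/4
V_0 = 0, E_0 = 1
V_1 = 3/4·E_0 + (1)²·V_0 = 3/4;  E_1 = 1
V_2 = 3/4·E_1 + (1)²·V_1 = 3/2;  E_2 = 1
V_3 = 3/4·E_2 + (1)²·V_2 = 9/4;  E_3 = 1
V_4 = 3/4·E_3 + (1)²·V_3 = 3;  E_4 = 1
V_5 = 3/4·E_4 + (1)²·V_4 = 15/4;  E_5 = 1
V_6 = 3/4·E_5 + (1)²·V_5 = 9/2;  E_6 = 1
V_7 = 3/4·E_6 + (1)²·V_6 = 21/4;  E_7 = 1
V_8 = 3/4·E_7 + (1)²·V_7 = 6;  E_8 = 1

6


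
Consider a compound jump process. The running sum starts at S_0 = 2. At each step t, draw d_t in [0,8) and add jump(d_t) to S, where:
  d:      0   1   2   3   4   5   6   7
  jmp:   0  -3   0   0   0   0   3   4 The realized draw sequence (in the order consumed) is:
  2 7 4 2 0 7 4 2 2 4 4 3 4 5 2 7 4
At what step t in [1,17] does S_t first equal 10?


t=0: S=2, d=2, jump=0, S_1=2
t=1: S=2, d=7, jump=4, S_2=6
t=2: S=6, d=4, jump=0, S_3=6
t=3: S=6, d=2, jump=0, S_4=6
t=4: S=6, d=0, jump=0, S_5=6
t=5: S=6, d=7, jump=4, S_6=10
t=6: S=10, d=4, jump=0, S_7=10
t=7: S=10, d=2, jump=0, S_8=10
t=8: S=10, d=2, jump=0, S_9=10
t=9: S=10, d=4, jump=0, S_10=10
t=10: S=10, d=4, jump=0, S_11=10
t=11: S=10, d=3, jump=0, S_12=10
t=12: S=10, d=4, jump=0, S_13=10
t=13: S=10, d=5, jump=0, S_14=10
t=14: S=10, d=2, jump=0, S_15=10
t=15: S=10, d=7, jump=4, S_16=14
t=16: S=14, d=4, jump=0, S_17=14

6


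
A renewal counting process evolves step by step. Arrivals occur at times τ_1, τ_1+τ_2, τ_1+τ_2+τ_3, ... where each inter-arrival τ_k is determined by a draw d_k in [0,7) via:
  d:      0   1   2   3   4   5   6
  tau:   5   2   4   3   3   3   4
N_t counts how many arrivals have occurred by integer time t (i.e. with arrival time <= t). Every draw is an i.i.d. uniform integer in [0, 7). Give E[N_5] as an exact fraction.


Inter-arrival values over d=0..6: [5, 2, 4, 3, 3, 3, 4]
Each d has probability 1/7, so the pmf of τ is: f(2) = 1/7, f(3) = 3/7, f(4) = 2/7, f(5) = 1/7
Renewal equation for m(n) = E[N_n]: condition on τ_1 = k (if k <= n, one arrival plus a fresh copy on the remaining n−k steps): m(n) = F(n) + Σ_{k<=n} f(k)·m(n−k), where F(n) = P(τ <= n) and m(0) = 0
m(1) = F(1) = 0
m(2) = F(2) = 1/7
m(3) = F(3) = 4/7
m(4) = F(4) + f(2)·m(2) = 6/7 + 1/7·1/7 = 43/49
m(5) = F(5) + f(2)·m(3) + f(3)·m(2) = 1 + 1/7·4/7 + 3/7·1/7 = 8/7
E[N_5] = m(5) = 8/7

8/7


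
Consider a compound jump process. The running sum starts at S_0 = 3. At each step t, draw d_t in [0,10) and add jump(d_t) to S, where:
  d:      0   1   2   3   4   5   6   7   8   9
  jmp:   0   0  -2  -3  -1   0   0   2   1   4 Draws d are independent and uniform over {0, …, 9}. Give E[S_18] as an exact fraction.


24/5

Outcome values over d=0..9: [0, 0, -2, -3, -1, 0, 0, 2, 1, 4]
Σy = 1, Σy² = 35, M = 10
μ = 1/10 = 1/10,  σ² = 35/10 − (1/10)² = 349/100
E[S_18] = 3 + 18·(1/10) = 24/5


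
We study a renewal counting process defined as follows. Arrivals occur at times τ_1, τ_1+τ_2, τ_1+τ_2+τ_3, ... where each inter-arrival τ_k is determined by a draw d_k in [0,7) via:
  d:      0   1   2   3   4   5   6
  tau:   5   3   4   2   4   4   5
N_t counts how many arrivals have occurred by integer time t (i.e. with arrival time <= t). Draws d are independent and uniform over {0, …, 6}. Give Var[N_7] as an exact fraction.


Inter-arrival values over d=0..6: [5, 3, 4, 2, 4, 4, 5]
Each d has probability 1/7, so the pmf of τ is: f(2) = 1/7, f(3) = 1/7, f(4) = 3/7, f(5) = 2/7
Let p_n(j) = P(N_n = j), with p_0 = [1]. Condition on τ_1: p_n(0) = P(τ > n), and for j >= 1, p_n(j) = Σ_{k<=n} f(k)·p_{n−k}(j−1)
p_1 = [1]  (j = 0)
p_2 = [6/7, 1/7]  (j = 0..1)
p_3 = [5/7, 2/7]  (j = 0..1)
p_4 = [2/7, 34/49, 1/49]  (j = 0..2)
p_5 = [0, 46/49, 3/49]  (j = 0..2)
p_6 = [0, 39/49, 69/343, 1/343]  (j = 0..3)
p_7 = [0, 29/49, 136/343, 4/343]  (j = 0..3)
E[N_7] = Σ j·p_7(j) = 487/343;  E[N_7²] = Σ j²·p_7(j) = 783/343
Var[N_7] = 783/343 − (487/343)² = 31400/117649

31400/117649


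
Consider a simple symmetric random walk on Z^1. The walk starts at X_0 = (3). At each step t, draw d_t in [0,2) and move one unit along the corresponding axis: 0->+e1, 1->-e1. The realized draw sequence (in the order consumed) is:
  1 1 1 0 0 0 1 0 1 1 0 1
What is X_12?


(1)

t=0: X=(3), d=1 → -e1, X_1=(2)
t=1: X=(2), d=1 → -e1, X_2=(1)
t=2: X=(1), d=1 → -e1, X_3=(0)
t=3: X=(0), d=0 → +e1, X_4=(1)
t=4: X=(1), d=0 → +e1, X_5=(2)
t=5: X=(2), d=0 → +e1, X_6=(3)
t=6: X=(3), d=1 → -e1, X_7=(2)
t=7: X=(2), d=0 → +e1, X_8=(3)
t=8: X=(3), d=1 → -e1, X_9=(2)
t=9: X=(2), d=1 → -e1, X_10=(1)
t=10: X=(1), d=0 → +e1, X_11=(2)
t=11: X=(2), d=1 → -e1, X_12=(1)


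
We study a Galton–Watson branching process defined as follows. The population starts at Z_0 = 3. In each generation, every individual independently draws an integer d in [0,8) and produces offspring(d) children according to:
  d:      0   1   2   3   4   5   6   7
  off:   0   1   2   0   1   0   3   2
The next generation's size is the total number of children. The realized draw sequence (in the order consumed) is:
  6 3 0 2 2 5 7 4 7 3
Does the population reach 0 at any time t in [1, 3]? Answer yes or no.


no

gen 0: Z_0=3, draws=[6, 3, 0], offspring=[3, 0, 0], Z_1=3
gen 1: Z_1=3, draws=[2, 2, 5], offspring=[2, 2, 0], Z_2=4
gen 2: Z_2=4, draws=[7, 4, 7, 3], offspring=[2, 1, 2, 0], Z_3=5


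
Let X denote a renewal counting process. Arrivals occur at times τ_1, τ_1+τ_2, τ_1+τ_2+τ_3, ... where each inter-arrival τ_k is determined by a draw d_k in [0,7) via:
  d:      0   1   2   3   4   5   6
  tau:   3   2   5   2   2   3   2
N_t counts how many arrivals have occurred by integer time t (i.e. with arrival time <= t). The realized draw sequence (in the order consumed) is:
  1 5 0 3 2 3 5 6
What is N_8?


draw d_1=1: τ_1=2, arrival time A_1=2
draw d_2=5: τ_2=3, arrival time A_2=5
draw d_3=0: τ_3=3, arrival time A_3=8
draw d_4=3: τ_4=2, arrival time A_4=10
draw d_5=2: τ_5=5, arrival time A_5=15
draw d_6=3: τ_6=2, arrival time A_6=17
draw d_7=5: τ_7=3, arrival time A_7=20
draw d_8=6: τ_8=2, arrival time A_8=22
N_t over t=0..8: 0:0 1:0 2:1 3:1 4:1 5:2 6:2 7:2 8:3

3


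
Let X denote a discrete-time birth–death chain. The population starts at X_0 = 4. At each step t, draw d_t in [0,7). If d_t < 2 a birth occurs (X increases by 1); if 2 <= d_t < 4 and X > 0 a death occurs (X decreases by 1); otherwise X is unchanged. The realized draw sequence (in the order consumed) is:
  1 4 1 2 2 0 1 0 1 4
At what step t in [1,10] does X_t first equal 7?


t=0: X=4, d=1 → birth, X_1=5
t=1: X=5, d=4 → hold, X_2=5
t=2: X=5, d=1 → birth, X_3=6
t=3: X=6, d=2 → death, X_4=5
t=4: X=5, d=2 → death, X_5=4
t=5: X=4, d=0 → birth, X_6=5
t=6: X=5, d=1 → birth, X_7=6
t=7: X=6, d=0 → birth, X_8=7
t=8: X=7, d=1 → birth, X_9=8
t=9: X=8, d=4 → hold, X_10=8

8


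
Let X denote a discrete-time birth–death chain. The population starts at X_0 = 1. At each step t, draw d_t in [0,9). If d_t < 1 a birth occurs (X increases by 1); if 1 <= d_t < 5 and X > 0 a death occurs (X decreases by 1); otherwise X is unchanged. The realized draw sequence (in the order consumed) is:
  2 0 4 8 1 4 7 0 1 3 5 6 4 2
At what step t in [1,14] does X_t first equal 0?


1

t=0: X=1, d=2 → death, X_1=0
t=1: X=0, d=0 → birth, X_2=1
t=2: X=1, d=4 → death, X_3=0
t=3: X=0, d=8 → hold, X_4=0
t=4: X=0, d=1 → hold, X_5=0
t=5: X=0, d=4 → hold, X_6=0
t=6: X=0, d=7 → hold, X_7=0
t=7: X=0, d=0 → birth, X_8=1
t=8: X=1, d=1 → death, X_9=0
t=9: X=0, d=3 → hold, X_10=0
t=10: X=0, d=5 → hold, X_11=0
t=11: X=0, d=6 → hold, X_12=0
t=12: X=0, d=4 → hold, X_13=0
t=13: X=0, d=2 → hold, X_14=0


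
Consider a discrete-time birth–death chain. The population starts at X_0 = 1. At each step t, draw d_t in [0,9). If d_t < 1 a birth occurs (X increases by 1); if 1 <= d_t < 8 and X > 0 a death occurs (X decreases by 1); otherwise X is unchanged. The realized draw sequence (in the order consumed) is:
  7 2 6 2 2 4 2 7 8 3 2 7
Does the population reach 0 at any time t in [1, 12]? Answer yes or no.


t=0: X=1, d=7 → death, X_1=0
t=1: X=0, d=2 → hold, X_2=0
t=2: X=0, d=6 → hold, X_3=0
t=3: X=0, d=2 → hold, X_4=0
t=4: X=0, d=2 → hold, X_5=0
t=5: X=0, d=4 → hold, X_6=0
t=6: X=0, d=2 → hold, X_7=0
t=7: X=0, d=7 → hold, X_8=0
t=8: X=0, d=8 → hold, X_9=0
t=9: X=0, d=3 → hold, X_10=0
t=10: X=0, d=2 → hold, X_11=0
t=11: X=0, d=7 → hold, X_12=0

yes


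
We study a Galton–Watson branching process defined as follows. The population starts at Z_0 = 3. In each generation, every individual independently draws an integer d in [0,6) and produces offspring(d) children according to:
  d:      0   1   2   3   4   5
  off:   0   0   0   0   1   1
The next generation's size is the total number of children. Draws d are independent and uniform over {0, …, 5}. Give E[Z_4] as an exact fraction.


1/27

Outcome values over d=0..5: [0, 0, 0, 0, 1, 1]
Σy = 2, Σy² = 2, M = 6
μ = 2/6 = 1/3,  σ² = 2/6 − (1/3)² = 2/9
E[Z_0] = 3
E[Z_1] = 1/3·E[Z_0] = 1
E[Z_2] = 1/3·E[Z_1] = 1/3
E[Z_3] = 1/3·E[Z_2] = 1/9
E[Z_4] = 1/3·E[Z_3] = 1/27


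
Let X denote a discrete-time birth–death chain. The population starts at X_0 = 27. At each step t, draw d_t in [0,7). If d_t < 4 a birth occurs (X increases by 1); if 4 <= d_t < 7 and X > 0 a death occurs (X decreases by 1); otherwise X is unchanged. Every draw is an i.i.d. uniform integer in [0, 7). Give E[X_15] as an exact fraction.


X can drop by at most 1 per step and X_0 = 27 > T = 15, so X_t >= 27 − t >= 12 > 0 for every t <= 15: the floor at 0 (the 'and X > 0' condition) never binds. Hence X_15 = X_0 + Σ_{t<15} Y_t with i.i.d. increments Y_t = y(d_t) ∈ {+1, −1, 0}.
Outcome values over d=0..6: [1, 1, 1, 1, -1, -1, -1]
Σy = 1, Σy² = 7, M = 7
μ = 1/7 = 1/7,  σ² = 7/7 − (1/7)² = 48/49
E[X_15] = 27 + 15·(1/7) = 204/7

204/7


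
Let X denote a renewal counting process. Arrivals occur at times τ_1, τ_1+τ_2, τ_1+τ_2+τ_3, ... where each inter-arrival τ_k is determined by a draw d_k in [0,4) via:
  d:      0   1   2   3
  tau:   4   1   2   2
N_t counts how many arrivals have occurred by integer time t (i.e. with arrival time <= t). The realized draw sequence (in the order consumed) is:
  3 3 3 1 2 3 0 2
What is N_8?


draw d_1=3: τ_1=2, arrival time A_1=2
draw d_2=3: τ_2=2, arrival time A_2=4
draw d_3=3: τ_3=2, arrival time A_3=6
draw d_4=1: τ_4=1, arrival time A_4=7
draw d_5=2: τ_5=2, arrival time A_5=9
draw d_6=3: τ_6=2, arrival time A_6=11
draw d_7=0: τ_7=4, arrival time A_7=15
draw d_8=2: τ_8=2, arrival time A_8=17
N_t over t=0..8: 0:0 1:0 2:1 3:1 4:2 5:2 6:3 7:4 8:4

4


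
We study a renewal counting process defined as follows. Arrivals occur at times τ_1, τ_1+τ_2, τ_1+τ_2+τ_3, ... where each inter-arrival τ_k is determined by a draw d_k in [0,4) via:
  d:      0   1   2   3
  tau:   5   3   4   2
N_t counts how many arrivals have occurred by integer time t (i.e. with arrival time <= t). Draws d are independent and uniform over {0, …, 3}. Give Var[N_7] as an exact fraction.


Inter-arrival values over d=0..3: [5, 3, 4, 2]
Each d has probability 1/4, so the pmf of τ is: f(2) = 1/4, f(3) = 1/4, f(4) = 1/4, f(5) = 1/4
Let p_n(j) = P(N_n = j), with p_0 = [1]. Condition on τ_1: p_n(0) = P(τ > n), and for j >= 1, p_n(j) = Σ_{k<=n} f(k)·p_{n−k}(j−1)
p_1 = [1]  (j = 0)
p_2 = [3/4, 1/4]  (j = 0..1)
p_3 = [1/2, 1/2]  (j = 0..1)
p_4 = [1/4, 11/16, 1/16]  (j = 0..2)
p_5 = [0, 13/16, 3/16]  (j = 0..2)
p_6 = [0, 5/8, 23/64, 1/64]  (j = 0..3)
p_7 = [0, 3/8, 9/16, 1/16]  (j = 0..3)
E[N_7] = Σ j·p_7(j) = 27/16;  E[N_7²] = Σ j²·p_7(j) = 51/16
Var[N_7] = 51/16 − (27/16)² = 87/256

87/256


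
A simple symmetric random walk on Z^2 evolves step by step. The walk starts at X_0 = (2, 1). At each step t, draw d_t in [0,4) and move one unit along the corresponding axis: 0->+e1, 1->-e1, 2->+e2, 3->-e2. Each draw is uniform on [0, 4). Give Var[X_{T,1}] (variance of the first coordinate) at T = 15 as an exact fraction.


15/2

Outcome values over d=0..3: [1, -1, 0, 0]
Σy = 0, Σy² = 2, M = 4
μ = 0/4 = 0,  σ² = 2/4 − (0)² = 1/2
Independent increments: Var[X_15] = 15·σ² = 15·(1/2) = 15/2


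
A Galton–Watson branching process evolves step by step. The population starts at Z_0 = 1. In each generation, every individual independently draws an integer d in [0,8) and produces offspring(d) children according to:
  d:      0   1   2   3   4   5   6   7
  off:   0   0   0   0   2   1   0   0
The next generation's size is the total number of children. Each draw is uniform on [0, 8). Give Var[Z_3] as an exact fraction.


Outcome values over d=0..7: [0, 0, 0, 0, 2, 1, 0, 0]
Σy = 3, Σy² = 5, M = 8
μ = 3/8 = 3/8,  σ² = 5/8 − (3/8)² = 31/64
V_0 = 0, E_0 = 1
V_1 = 31/64·E_0 + (3/8)²·V_0 = 31/64;  E_1 = 3/8
V_2 = 31/64·E_1 + (3/8)²·V_1 = 1023/4096;  E_2 = 9/64
V_3 = 31/64·E_2 + (3/8)²·V_2 = 27063/262144;  E_3 = 27/512

27063/262144


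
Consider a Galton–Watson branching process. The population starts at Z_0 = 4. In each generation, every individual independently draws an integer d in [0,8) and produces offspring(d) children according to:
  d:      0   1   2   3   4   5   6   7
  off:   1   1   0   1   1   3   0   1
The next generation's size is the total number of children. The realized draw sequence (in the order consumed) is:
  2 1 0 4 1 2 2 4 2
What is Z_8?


gen 0: Z_0=4, draws=[2, 1, 0, 4], offspring=[0, 1, 1, 1], Z_1=3
gen 1: Z_1=3, draws=[1, 2, 2], offspring=[1, 0, 0], Z_2=1
gen 2: Z_2=1, draws=[4], offspring=[1], Z_3=1
gen 3: Z_3=1, draws=[2], offspring=[0], Z_4=0
gen 4: Z_4=0, draws=[], offspring=[], Z_5=0
gen 5: Z_5=0, draws=[], offspring=[], Z_6=0
gen 6: Z_6=0, draws=[], offspring=[], Z_7=0
gen 7: Z_7=0, draws=[], offspring=[], Z_8=0

0


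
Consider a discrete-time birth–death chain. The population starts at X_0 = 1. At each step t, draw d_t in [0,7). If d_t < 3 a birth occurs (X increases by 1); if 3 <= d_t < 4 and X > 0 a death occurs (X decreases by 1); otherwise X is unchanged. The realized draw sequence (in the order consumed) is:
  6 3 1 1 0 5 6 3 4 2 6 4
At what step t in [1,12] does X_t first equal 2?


t=0: X=1, d=6 → hold, X_1=1
t=1: X=1, d=3 → death, X_2=0
t=2: X=0, d=1 → birth, X_3=1
t=3: X=1, d=1 → birth, X_4=2
t=4: X=2, d=0 → birth, X_5=3
t=5: X=3, d=5 → hold, X_6=3
t=6: X=3, d=6 → hold, X_7=3
t=7: X=3, d=3 → death, X_8=2
t=8: X=2, d=4 → hold, X_9=2
t=9: X=2, d=2 → birth, X_10=3
t=10: X=3, d=6 → hold, X_11=3
t=11: X=3, d=4 → hold, X_12=3

4


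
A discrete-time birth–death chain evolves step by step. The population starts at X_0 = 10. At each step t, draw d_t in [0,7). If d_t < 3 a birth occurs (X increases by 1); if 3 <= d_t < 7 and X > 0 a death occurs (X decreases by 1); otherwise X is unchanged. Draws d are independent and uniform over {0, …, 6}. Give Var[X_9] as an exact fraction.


X can drop by at most 1 per step and X_0 = 10 > T = 9, so X_t >= 10 − t >= 1 > 0 for every t <= 9: the floor at 0 (the 'and X > 0' condition) never binds. Hence X_9 = X_0 + Σ_{t<9} Y_t with i.i.d. increments Y_t = y(d_t) ∈ {+1, −1, 0}.
Outcome values over d=0..6: [1, 1, 1, -1, -1, -1, -1]
Σy = -1, Σy² = 7, M = 7
μ = -1/7 = -1/7,  σ² = 7/7 − (-1/7)² = 48/49
Independent increments: Var[X_9] = 9·σ² = 9·(48/49) = 432/49

432/49


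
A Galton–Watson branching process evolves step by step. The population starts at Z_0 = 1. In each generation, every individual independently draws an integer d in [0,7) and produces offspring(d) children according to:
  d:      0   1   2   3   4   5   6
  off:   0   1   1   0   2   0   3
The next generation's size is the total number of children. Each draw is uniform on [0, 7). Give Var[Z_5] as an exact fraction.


Outcome values over d=0..6: [0, 1, 1, 0, 2, 0, 3]
Σy = 7, Σy² = 15, M = 7
μ = 7/7 = 1,  σ² = 15/7 − (1)² = 8/7
V_0 = 0, E_0 = 1
V_1 = 8/7·E_0 + (1)²·V_0 = 8/7;  E_1 = 1
V_2 = 8/7·E_1 + (1)²·V_1 = 16/7;  E_2 = 1
V_3 = 8/7·E_2 + (1)²·V_2 = 24/7;  E_3 = 1
V_4 = 8/7·E_3 + (1)²·V_3 = 32/7;  E_4 = 1
V_5 = 8/7·E_4 + (1)²·V_4 = 40/7;  E_5 = 1

40/7


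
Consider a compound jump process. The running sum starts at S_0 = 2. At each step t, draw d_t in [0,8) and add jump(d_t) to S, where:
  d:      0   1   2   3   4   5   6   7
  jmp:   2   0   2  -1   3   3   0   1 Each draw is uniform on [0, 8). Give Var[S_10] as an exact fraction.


Outcome values over d=0..7: [2, 0, 2, -1, 3, 3, 0, 1]
Σy = 10, Σy² = 28, M = 8
μ = 10/8 = 5/4,  σ² = 28/8 − (5/4)² = 31/16
Independent increments: Var[S_10] = 10·σ² = 10·(31/16) = 155/8

155/8


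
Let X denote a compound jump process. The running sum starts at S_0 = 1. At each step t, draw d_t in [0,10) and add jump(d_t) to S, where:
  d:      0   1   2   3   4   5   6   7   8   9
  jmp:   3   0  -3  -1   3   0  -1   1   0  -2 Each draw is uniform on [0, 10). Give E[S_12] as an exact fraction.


1

Outcome values over d=0..9: [3, 0, -3, -1, 3, 0, -1, 1, 0, -2]
Σy = 0, Σy² = 34, M = 10
μ = 0/10 = 0,  σ² = 34/10 − (0)² = 17/5
E[S_12] = 1 + 12·(0) = 1


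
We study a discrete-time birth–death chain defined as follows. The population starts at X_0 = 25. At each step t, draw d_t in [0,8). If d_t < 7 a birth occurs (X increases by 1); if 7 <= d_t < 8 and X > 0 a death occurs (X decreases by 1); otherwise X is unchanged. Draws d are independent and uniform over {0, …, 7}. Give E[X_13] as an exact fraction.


139/4

X can drop by at most 1 per step and X_0 = 25 > T = 13, so X_t >= 25 − t >= 12 > 0 for every t <= 13: the floor at 0 (the 'and X > 0' condition) never binds. Hence X_13 = X_0 + Σ_{t<13} Y_t with i.i.d. increments Y_t = y(d_t) ∈ {+1, −1, 0}.
Outcome values over d=0..7: [1, 1, 1, 1, 1, 1, 1, -1]
Σy = 6, Σy² = 8, M = 8
μ = 6/8 = 3/4,  σ² = 8/8 − (3/4)² = 7/16
E[X_13] = 25 + 13·(3/4) = 139/4


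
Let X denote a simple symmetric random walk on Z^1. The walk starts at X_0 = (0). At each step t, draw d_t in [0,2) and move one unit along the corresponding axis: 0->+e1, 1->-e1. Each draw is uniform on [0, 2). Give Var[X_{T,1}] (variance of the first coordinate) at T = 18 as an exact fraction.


18

Outcome values over d=0..1: [1, -1]
Σy = 0, Σy² = 2, M = 2
μ = 0/2 = 0,  σ² = 2/2 − (0)² = 1
Independent increments: Var[X_18] = 18·σ² = 18·(1) = 18


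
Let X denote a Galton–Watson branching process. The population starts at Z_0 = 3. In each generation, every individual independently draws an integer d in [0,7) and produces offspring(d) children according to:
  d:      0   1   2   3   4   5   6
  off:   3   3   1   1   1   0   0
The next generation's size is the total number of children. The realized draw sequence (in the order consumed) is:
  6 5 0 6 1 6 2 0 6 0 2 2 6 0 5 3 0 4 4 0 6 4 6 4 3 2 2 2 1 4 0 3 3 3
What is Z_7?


gen 0: Z_0=3, draws=[6, 5, 0], offspring=[0, 0, 3], Z_1=3
gen 1: Z_1=3, draws=[6, 1, 6], offspring=[0, 3, 0], Z_2=3
gen 2: Z_2=3, draws=[2, 0, 6], offspring=[1, 3, 0], Z_3=4
gen 3: Z_3=4, draws=[0, 2, 2, 6], offspring=[3, 1, 1, 0], Z_4=5
gen 4: Z_4=5, draws=[0, 5, 3, 0, 4], offspring=[3, 0, 1, 3, 1], Z_5=8
gen 5: Z_5=8, draws=[4, 0, 6, 4, 6, 4, 3, 2], offspring=[1, 3, 0, 1, 0, 1, 1, 1], Z_6=8
gen 6: Z_6=8, draws=[2, 2, 1, 4, 0, 3, 3, 3], offspring=[1, 1, 3, 1, 3, 1, 1, 1], Z_7=12

12


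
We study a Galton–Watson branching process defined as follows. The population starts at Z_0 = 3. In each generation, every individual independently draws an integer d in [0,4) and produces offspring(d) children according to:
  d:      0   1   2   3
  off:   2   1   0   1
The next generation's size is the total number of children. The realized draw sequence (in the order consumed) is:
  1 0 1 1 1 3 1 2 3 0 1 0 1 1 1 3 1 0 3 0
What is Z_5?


gen 0: Z_0=3, draws=[1, 0, 1], offspring=[1, 2, 1], Z_1=4
gen 1: Z_1=4, draws=[1, 1, 3, 1], offspring=[1, 1, 1, 1], Z_2=4
gen 2: Z_2=4, draws=[2, 3, 0, 1], offspring=[0, 1, 2, 1], Z_3=4
gen 3: Z_3=4, draws=[0, 1, 1, 1], offspring=[2, 1, 1, 1], Z_4=5
gen 4: Z_4=5, draws=[3, 1, 0, 3, 0], offspring=[1, 1, 2, 1, 2], Z_5=7

7


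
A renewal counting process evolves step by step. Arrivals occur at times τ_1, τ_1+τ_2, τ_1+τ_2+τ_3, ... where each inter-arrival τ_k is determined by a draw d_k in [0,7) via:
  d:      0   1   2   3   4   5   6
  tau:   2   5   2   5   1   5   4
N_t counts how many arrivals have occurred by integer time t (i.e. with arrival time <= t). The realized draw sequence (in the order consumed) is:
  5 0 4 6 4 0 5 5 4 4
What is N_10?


3

draw d_1=5: τ_1=5, arrival time A_1=5
draw d_2=0: τ_2=2, arrival time A_2=7
draw d_3=4: τ_3=1, arrival time A_3=8
draw d_4=6: τ_4=4, arrival time A_4=12
draw d_5=4: τ_5=1, arrival time A_5=13
draw d_6=0: τ_6=2, arrival time A_6=15
draw d_7=5: τ_7=5, arrival time A_7=20
draw d_8=5: τ_8=5, arrival time A_8=25
draw d_9=4: τ_9=1, arrival time A_9=26
draw d_10=4: τ_10=1, arrival time A_10=27
N_t over t=0..10: 0:0 1:0 2:0 3:0 4:0 5:1 6:1 7:2 8:3 9:3 10:3
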